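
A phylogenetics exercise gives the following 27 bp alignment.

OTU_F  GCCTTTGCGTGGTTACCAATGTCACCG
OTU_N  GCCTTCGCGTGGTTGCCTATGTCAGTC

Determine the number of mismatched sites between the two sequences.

The sequences differ at positions 6 (T/C), 15 (A/G), 18 (A/T), 25 (C/G), 26 (C/T), 27 (G/C).
That gives 6 mismatches out of 27 aligned sites, so the Hamming distance is 6.

6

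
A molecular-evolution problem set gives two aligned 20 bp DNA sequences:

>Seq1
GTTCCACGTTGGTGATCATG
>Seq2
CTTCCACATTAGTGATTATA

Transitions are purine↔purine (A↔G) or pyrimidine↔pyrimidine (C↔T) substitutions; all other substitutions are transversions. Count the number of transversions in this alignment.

Mismatches occur at site 1 (G↔C, transversion), site 8 (G↔A, transition), site 11 (G↔A, transition), site 17 (C↔T, transition), site 20 (G↔A, transition).
Of the 5 differences, 4 transitions and 1 transversion, so the answer is 1.

1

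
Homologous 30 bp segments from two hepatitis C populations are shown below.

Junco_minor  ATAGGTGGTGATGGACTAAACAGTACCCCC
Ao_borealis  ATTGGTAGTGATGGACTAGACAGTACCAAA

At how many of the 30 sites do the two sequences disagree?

Mismatches occur at site 3 (A/T), site 7 (G/A), site 19 (A/G), site 28 (C/A), site 29 (C/A), site 30 (C/A).
That gives 6 mismatches out of 30 aligned sites, so the Hamming distance is 6.

6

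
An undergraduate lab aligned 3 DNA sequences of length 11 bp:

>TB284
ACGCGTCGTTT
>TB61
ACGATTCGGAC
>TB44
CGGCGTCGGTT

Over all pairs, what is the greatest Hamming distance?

6

Pairwise Hamming distances:
  TB284 vs TB61: 5
  TB284 vs TB44: 3
  TB61 vs TB44: 6
The largest is 6, between TB61 and TB44.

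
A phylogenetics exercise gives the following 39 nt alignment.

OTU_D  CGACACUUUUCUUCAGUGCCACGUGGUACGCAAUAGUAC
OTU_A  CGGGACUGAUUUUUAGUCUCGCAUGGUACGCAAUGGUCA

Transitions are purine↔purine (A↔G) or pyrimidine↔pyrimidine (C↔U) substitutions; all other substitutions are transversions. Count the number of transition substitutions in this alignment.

7

Differing sites — 3:A/G (Ti); 4:C/G (Tv); 8:U/G (Tv); 9:U/A (Tv); 11:C/U (Ti); 14:C/U (Ti); 18:G/C (Tv); 19:C/U (Ti); 21:A/G (Ti); 23:G/A (Ti); 35:A/G (Ti); 38:A/C (Tv); 39:C/A (Tv).
Of the 13 differences, 7 transitions and 6 transversions, so the answer is 7.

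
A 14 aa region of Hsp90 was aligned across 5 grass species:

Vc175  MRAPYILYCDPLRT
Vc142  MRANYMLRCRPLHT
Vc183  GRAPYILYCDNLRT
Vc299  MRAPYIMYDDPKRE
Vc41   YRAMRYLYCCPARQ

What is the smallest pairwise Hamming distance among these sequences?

Pairwise Hamming distances:
  Vc175 vs Vc142: 5
  Vc175 vs Vc183: 2
  Vc175 vs Vc299: 4
  Vc175 vs Vc41: 7
  Vc142 vs Vc183: 7
  Vc142 vs Vc299: 9
  Vc142 vs Vc41: 9
  Vc183 vs Vc299: 6
  Vc183 vs Vc41: 8
  Vc299 vs Vc41: 9
The smallest is 2, between Vc175 and Vc183.

2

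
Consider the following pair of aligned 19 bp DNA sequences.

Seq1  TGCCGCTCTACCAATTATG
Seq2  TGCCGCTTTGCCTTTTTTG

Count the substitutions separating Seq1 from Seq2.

Differing sites — 8:C/T; 10:A/G; 13:A/T; 14:A/T; 17:A/T.
That gives 5 mismatches out of 19 aligned sites, so the Hamming distance is 5.

5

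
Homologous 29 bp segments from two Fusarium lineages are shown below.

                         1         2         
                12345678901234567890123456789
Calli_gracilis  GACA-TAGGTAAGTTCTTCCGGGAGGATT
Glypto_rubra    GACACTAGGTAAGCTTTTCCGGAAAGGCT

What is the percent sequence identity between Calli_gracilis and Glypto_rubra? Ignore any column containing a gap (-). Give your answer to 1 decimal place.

Excluding the 1 gap column leaves 28 comparable sites.
Differing sites — 14:T/C; 16:C/T; 23:G/A; 25:G/A; 27:A/G; 28:T/C.
22 of the 28 comparable sites match, so the percent identity is 22/28 × 100 = 78.6%.

78.6%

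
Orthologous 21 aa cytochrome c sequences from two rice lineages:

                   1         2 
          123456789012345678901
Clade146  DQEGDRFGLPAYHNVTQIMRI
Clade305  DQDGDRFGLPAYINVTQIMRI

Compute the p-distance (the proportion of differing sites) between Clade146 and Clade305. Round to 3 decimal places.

0.095

The sequences differ at positions 3 (E/D), 13 (H/I).
There are 2 differences over 21 sites, so p = 2/21 = 0.095.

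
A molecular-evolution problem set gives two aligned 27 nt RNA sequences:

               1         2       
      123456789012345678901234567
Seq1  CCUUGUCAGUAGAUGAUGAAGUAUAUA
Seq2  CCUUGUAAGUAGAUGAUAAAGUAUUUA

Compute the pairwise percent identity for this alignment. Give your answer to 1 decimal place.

The sequences differ at positions 7 (C/A), 18 (G/A), 25 (A/U).
24 of the 27 sites match, so the percent identity is 24/27 × 100 = 88.9%.

88.9%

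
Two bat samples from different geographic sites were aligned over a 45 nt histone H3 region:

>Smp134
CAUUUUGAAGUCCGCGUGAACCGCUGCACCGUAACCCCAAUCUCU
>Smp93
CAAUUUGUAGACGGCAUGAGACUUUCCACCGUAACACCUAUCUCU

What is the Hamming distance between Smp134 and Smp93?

Mismatches occur at site 3 (U↔A), site 8 (A↔U), site 11 (U↔A), site 13 (C↔G), site 16 (G↔A), site 20 (A↔G), site 21 (C↔A), site 23 (G↔U), site 24 (C↔U), site 26 (G↔C), site 36 (C↔A), site 39 (A↔U).
That gives 12 mismatches out of 45 aligned sites, so the Hamming distance is 12.

12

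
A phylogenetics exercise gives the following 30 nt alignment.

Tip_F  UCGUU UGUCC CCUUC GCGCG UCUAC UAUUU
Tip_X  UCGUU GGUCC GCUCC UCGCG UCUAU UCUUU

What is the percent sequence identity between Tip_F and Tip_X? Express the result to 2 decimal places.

80.00%

Mismatches occur at site 6 (U→G), site 11 (C→G), site 14 (U→C), site 16 (G→U), site 25 (C→U), site 27 (A→C).
24 of the 30 sites match, so the percent identity is 24/30 × 100 = 80.00%.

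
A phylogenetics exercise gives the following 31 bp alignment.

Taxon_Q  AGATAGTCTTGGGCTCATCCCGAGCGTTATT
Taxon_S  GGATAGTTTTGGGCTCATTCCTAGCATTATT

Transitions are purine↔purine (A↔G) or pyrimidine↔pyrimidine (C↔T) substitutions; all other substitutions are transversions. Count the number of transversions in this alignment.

Mismatches occur at site 1 (A↔G, transition), site 8 (C↔T, transition), site 19 (C↔T, transition), site 22 (G↔T, transversion), site 26 (G↔A, transition).
Of the 5 differences, 4 transitions and 1 transversion, so the answer is 1.

1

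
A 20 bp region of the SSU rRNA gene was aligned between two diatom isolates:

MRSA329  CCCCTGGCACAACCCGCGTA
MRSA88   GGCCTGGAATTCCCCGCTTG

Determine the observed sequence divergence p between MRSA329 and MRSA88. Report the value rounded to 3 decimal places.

0.400

The sequences differ at positions 1 (C/G), 2 (C/G), 8 (C/A), 10 (C/T), 11 (A/T), 12 (A/C), 18 (G/T), 20 (A/G).
There are 8 differences over 20 sites, so p = 8/20 = 0.400.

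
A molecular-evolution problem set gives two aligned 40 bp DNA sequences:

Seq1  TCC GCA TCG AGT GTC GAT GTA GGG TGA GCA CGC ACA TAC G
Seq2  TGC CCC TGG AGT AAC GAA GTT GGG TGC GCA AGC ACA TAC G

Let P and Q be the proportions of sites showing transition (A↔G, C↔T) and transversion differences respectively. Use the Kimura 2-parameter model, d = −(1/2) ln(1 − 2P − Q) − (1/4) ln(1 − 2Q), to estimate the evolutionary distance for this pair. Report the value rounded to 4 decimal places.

0.3103

The sequences differ at positions 2 (C/G, transversion), 4 (G/C, transversion), 6 (A/C, transversion), 8 (C/G, transversion), 13 (G/A, transition), 14 (T/A, transversion), 18 (T/A, transversion), 21 (A/T, transversion), 27 (A/C, transversion), 31 (C/A, transversion).
Of the 10 differences, 1 transition and 9 transversions over 40 sites: P = 1/40 = 0.025000, Q = 9/40 = 0.225000.
d = −0.5·ln(0.725000) − 0.25·ln(0.550000) = −0.5·(-0.321584) − 0.25·(-0.597837) = 0.3103.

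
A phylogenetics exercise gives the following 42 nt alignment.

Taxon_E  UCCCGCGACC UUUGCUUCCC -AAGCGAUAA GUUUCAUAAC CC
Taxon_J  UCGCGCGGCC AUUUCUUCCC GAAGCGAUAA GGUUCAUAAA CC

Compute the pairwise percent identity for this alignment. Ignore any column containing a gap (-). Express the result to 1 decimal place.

85.4%

Excluding the 1 gap column leaves 41 comparable sites.
Mismatches occur at site 3 (C↔G), site 8 (A↔G), site 11 (U↔A), site 14 (G↔U), site 32 (U↔G), site 40 (C↔A).
35 of the 41 comparable sites match, so the percent identity is 35/41 × 100 = 85.4%.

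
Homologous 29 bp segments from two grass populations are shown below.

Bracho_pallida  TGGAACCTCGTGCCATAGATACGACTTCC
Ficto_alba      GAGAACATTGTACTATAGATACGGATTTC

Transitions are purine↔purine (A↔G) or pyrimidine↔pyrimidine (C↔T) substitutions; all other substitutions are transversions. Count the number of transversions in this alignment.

3

Differing sites — 1:T/G (Tv); 2:G/A (Ti); 7:C/A (Tv); 9:C/T (Ti); 12:G/A (Ti); 14:C/T (Ti); 24:A/G (Ti); 25:C/A (Tv); 28:C/T (Ti).
Of the 9 differences, 6 transitions and 3 transversions, so the answer is 3.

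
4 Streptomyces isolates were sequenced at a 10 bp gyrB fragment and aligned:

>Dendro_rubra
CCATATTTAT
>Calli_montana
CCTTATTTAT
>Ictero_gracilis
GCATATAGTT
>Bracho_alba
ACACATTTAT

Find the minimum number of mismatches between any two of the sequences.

Pairwise Hamming distances:
  Dendro_rubra vs Calli_montana: 1
  Dendro_rubra vs Ictero_gracilis: 4
  Dendro_rubra vs Bracho_alba: 2
  Calli_montana vs Ictero_gracilis: 5
  Calli_montana vs Bracho_alba: 3
  Ictero_gracilis vs Bracho_alba: 5
The smallest is 1, between Dendro_rubra and Calli_montana.

1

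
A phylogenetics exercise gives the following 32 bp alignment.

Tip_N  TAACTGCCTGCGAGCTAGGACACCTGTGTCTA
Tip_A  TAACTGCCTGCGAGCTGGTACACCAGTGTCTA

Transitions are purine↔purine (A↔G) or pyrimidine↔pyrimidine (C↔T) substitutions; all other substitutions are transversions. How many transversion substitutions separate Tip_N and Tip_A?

2

The sequences differ at positions 17 (A/G, transition), 19 (G/T, transversion), 25 (T/A, transversion).
Of the 3 differences, 1 transition and 2 transversions, so the answer is 2.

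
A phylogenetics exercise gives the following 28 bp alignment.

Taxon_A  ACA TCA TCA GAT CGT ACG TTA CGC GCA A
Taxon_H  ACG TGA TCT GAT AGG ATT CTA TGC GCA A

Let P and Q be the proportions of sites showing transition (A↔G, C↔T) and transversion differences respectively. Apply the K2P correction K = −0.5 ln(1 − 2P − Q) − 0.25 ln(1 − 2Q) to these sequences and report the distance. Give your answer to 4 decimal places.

The sequences differ at positions 3 (A/G, transition), 5 (C/G, transversion), 9 (A/T, transversion), 13 (C/A, transversion), 15 (T/G, transversion), 17 (C/T, transition), 18 (G/T, transversion), 19 (T/C, transition), 22 (C/T, transition).
Of the 9 differences, 4 transitions and 5 transversions over 28 sites: P = 4/28 = 0.142857, Q = 5/28 = 0.178571.
d = −0.5·ln(0.535715) − 0.25·ln(0.642858) = −0.5·(-0.624153) − 0.25·(-0.441831) = 0.4225.

0.4225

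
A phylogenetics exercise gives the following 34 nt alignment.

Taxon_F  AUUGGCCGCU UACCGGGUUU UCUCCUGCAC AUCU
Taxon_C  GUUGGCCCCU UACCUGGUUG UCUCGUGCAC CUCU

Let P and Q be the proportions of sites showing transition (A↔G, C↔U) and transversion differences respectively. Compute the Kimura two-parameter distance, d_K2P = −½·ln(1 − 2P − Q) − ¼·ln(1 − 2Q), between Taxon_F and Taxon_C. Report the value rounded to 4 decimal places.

The sequences differ at positions 1 (A/G, transition), 8 (G/C, transversion), 15 (G/U, transversion), 20 (U/G, transversion), 25 (C/G, transversion), 31 (A/C, transversion).
Of the 6 differences, 1 transition and 5 transversions over 34 sites: P = 1/34 = 0.029412, Q = 5/34 = 0.147059.
d = −0.5·ln(0.794117) − 0.25·ln(0.705882) = −0.5·(-0.230524) − 0.25·(-0.348307) = 0.2023.

0.2023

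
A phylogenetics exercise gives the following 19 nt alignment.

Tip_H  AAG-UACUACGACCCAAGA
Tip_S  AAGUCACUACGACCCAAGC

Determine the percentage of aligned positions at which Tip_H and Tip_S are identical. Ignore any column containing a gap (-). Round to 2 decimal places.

88.89%

Excluding the 1 gap column leaves 18 comparable sites.
Mismatches occur at site 5 (U↔C), site 19 (A↔C).
16 of the 18 comparable sites match, so the percent identity is 16/18 × 100 = 88.89%.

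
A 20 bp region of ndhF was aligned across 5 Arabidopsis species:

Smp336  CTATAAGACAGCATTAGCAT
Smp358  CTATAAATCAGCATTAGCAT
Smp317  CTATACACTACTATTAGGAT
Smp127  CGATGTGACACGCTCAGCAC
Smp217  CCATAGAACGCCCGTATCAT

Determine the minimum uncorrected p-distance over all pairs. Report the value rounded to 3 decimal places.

0.100

Pairwise Hamming distances:
  Smp336 vs Smp358: 2
  Smp336 vs Smp317: 7
  Smp336 vs Smp127: 8
  Smp336 vs Smp217: 8
  Smp358 vs Smp317: 6
  Smp358 vs Smp127: 10
  Smp358 vs Smp217: 8
  Smp317 vs Smp127: 11
  Smp317 vs Smp217: 10
  Smp127 vs Smp217: 10
The smallest is 2 mismatches, between Smp336 and Smp358; p = 2/20 = 0.100.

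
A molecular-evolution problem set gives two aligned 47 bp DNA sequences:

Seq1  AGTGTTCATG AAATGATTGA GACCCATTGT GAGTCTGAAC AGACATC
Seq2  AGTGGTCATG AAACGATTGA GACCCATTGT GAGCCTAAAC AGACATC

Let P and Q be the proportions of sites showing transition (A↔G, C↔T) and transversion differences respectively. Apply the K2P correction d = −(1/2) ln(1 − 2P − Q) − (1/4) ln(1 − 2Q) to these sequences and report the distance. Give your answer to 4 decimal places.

0.0915

The sequences differ at positions 5 (T/G, transversion), 14 (T/C, transition), 34 (T/C, transition), 37 (G/A, transition).
Of the 4 differences, 3 transitions and 1 transversion over 47 sites: P = 3/47 = 0.063830, Q = 1/47 = 0.021277.
d = −0.5·ln(0.851063) − 0.25·ln(0.957446) = −0.5·(-0.161269) − 0.25·(-0.043486) = 0.0915.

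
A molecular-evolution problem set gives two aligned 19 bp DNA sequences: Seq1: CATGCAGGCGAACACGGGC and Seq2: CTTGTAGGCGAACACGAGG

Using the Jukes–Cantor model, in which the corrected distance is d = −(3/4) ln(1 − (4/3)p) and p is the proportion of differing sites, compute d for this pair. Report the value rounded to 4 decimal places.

The sequences differ at positions 2 (A/T), 5 (C/T), 17 (G/A), 19 (C/G).
p = 4/19 = 0.210526.
d = −0.75 · ln(1 − (4/3)·0.210526) = −0.75 · ln(0.719299) = −0.75 · (-0.329478) = 0.2471.

0.2471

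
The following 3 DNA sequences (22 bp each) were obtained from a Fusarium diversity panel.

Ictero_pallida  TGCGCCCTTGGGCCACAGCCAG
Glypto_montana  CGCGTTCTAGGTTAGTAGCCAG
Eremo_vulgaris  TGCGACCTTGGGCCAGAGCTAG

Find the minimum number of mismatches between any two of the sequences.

3

Pairwise Hamming distances:
  Ictero_pallida vs Glypto_montana: 9
  Ictero_pallida vs Eremo_vulgaris: 3
  Glypto_montana vs Eremo_vulgaris: 10
The smallest is 3, between Ictero_pallida and Eremo_vulgaris.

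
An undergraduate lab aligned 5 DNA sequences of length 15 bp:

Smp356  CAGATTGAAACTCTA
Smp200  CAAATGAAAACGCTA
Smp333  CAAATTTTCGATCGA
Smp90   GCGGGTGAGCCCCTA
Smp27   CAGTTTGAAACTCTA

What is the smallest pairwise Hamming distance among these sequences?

Pairwise Hamming distances:
  Smp356 vs Smp200: 4
  Smp356 vs Smp333: 7
  Smp356 vs Smp90: 7
  Smp356 vs Smp27: 1
  Smp200 vs Smp333: 8
  Smp200 vs Smp90: 10
  Smp200 vs Smp27: 5
  Smp333 vs Smp90: 12
  Smp333 vs Smp27: 8
  Smp90 vs Smp27: 7
The smallest is 1, between Smp356 and Smp27.

1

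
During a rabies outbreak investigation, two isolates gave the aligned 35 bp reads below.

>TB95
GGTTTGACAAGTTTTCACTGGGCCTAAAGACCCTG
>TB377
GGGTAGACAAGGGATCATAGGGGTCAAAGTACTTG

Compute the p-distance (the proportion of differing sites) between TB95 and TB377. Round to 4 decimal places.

0.3714

Mismatches occur at site 3 (T/G), site 5 (T/A), site 12 (T/G), site 13 (T/G), site 14 (T/A), site 18 (C/T), site 19 (T/A), site 23 (C/G), site 24 (C/T), site 25 (T/C), site 30 (A/T), site 31 (C/A), site 33 (C/T).
There are 13 differences over 35 sites, so p = 13/35 = 0.3714.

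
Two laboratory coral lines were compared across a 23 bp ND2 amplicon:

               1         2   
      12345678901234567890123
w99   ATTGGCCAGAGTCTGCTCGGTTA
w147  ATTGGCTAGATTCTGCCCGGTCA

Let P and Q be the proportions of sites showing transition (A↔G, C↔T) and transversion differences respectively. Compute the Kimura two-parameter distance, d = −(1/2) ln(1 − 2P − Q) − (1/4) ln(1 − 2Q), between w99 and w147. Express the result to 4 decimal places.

0.2042

Mismatches occur at site 7 (C/T, transition), site 11 (G/T, transversion), site 17 (T/C, transition), site 22 (T/C, transition).
Of the 4 differences, 3 transitions and 1 transversion over 23 sites: P = 3/23 = 0.130435, Q = 1/23 = 0.043478.
d = −0.5·ln(0.695652) − 0.25·ln(0.913044) = −0.5·(-0.362906) − 0.25·(-0.090971) = 0.2042.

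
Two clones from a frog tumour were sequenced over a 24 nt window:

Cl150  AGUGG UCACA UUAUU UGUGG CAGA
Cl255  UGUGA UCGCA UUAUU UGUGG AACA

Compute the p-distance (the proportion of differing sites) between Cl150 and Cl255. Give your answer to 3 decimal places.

0.208

Mismatches occur at site 1 (A/U), site 5 (G/A), site 8 (A/G), site 21 (C/A), site 23 (G/C).
There are 5 differences over 24 sites, so p = 5/24 = 0.208.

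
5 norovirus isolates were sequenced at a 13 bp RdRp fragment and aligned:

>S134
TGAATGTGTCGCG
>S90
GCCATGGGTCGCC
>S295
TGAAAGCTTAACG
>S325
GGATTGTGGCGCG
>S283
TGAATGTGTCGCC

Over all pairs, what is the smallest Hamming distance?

Pairwise Hamming distances:
  S134 vs S90: 5
  S134 vs S295: 5
  S134 vs S325: 3
  S134 vs S283: 1
  S90 vs S295: 9
  S90 vs S325: 6
  S90 vs S283: 4
  S295 vs S325: 8
  S295 vs S283: 6
  S325 vs S283: 4
The smallest is 1, between S134 and S283.

1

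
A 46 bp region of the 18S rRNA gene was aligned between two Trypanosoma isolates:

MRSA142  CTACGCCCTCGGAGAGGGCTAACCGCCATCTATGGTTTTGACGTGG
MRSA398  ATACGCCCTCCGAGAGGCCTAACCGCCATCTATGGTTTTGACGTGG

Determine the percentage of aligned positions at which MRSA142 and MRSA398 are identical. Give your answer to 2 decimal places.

93.48%

Mismatches occur at site 1 (C→A), site 11 (G→C), site 18 (G→C).
43 of the 46 sites match, so the percent identity is 43/46 × 100 = 93.48%.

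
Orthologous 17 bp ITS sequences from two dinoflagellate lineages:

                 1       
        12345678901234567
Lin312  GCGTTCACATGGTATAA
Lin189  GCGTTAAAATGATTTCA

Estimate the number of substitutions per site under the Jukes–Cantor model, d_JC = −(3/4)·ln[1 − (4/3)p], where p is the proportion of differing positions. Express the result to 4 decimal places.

0.3734

Mismatches occur at site 6 (C/A), site 8 (C/A), site 12 (G/A), site 14 (A/T), site 16 (A/C).
p = 5/17 = 0.294118.
d = −0.75 · ln(1 − (4/3)·0.294118) = −0.75 · ln(0.607843) = −0.75 · (-0.497839) = 0.3734.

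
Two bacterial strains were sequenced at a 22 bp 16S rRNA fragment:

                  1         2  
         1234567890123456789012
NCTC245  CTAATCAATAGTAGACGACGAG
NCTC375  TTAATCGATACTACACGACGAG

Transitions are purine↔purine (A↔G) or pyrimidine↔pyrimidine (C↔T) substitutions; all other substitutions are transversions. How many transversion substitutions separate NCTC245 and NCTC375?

2

The sequences differ at positions 1 (C/T, transition), 7 (A/G, transition), 11 (G/C, transversion), 14 (G/C, transversion).
Of the 4 differences, 2 transitions and 2 transversions, so the answer is 2.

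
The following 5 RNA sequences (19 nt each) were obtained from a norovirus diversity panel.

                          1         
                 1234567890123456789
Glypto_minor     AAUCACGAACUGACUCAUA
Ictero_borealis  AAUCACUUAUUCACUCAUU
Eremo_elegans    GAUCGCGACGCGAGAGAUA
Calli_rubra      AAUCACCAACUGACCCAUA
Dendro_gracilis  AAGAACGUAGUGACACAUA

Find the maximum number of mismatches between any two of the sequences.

Pairwise Hamming distances:
  Glypto_minor vs Ictero_borealis: 5
  Glypto_minor vs Eremo_elegans: 8
  Glypto_minor vs Calli_rubra: 2
  Glypto_minor vs Dendro_gracilis: 5
  Ictero_borealis vs Eremo_elegans: 12
  Ictero_borealis vs Calli_rubra: 6
  Ictero_borealis vs Dendro_gracilis: 7
  Eremo_elegans vs Calli_rubra: 9
  Eremo_elegans vs Dendro_gracilis: 9
  Calli_rubra vs Dendro_gracilis: 6
The largest is 12, between Ictero_borealis and Eremo_elegans.

12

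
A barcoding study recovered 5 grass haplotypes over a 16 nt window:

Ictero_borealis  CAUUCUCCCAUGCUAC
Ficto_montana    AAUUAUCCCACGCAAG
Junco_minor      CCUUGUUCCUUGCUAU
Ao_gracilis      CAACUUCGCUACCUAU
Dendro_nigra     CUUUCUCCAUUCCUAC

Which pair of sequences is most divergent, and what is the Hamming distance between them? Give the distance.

Pairwise Hamming distances:
  Ictero_borealis vs Ficto_montana: 5
  Ictero_borealis vs Junco_minor: 5
  Ictero_borealis vs Ao_gracilis: 8
  Ictero_borealis vs Dendro_nigra: 4
  Ficto_montana vs Junco_minor: 8
  Ficto_montana vs Ao_gracilis: 10
  Ficto_montana vs Dendro_nigra: 9
  Junco_minor vs Ao_gracilis: 8
  Junco_minor vs Dendro_nigra: 6
  Ao_gracilis vs Dendro_nigra: 8
The largest is 10, between Ficto_montana and Ao_gracilis.

10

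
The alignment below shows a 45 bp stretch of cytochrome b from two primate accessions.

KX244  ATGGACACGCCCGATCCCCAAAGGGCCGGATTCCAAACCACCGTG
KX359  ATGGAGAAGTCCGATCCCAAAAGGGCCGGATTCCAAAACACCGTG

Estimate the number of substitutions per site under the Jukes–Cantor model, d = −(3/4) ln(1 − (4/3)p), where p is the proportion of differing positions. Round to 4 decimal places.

Differing sites — 6:C/G; 8:C/A; 10:C/T; 19:C/A; 38:C/A.
p = 5/45 = 0.111111.
d = −0.75 · ln(1 − (4/3)·0.111111) = −0.75 · ln(0.851852) = −0.75 · (-0.160342) = 0.1203.

0.1203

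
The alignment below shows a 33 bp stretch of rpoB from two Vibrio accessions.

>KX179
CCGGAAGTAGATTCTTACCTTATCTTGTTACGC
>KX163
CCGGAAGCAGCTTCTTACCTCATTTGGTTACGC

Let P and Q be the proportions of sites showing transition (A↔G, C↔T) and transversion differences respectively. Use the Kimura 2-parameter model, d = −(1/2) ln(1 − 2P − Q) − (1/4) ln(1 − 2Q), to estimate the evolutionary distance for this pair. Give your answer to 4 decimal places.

Differing sites — 8:T/C (Ti); 11:A/C (Tv); 21:T/C (Ti); 24:C/T (Ti); 26:T/G (Tv).
Of the 5 differences, 3 transitions and 2 transversions over 33 sites: P = 3/33 = 0.090909, Q = 2/33 = 0.060606.
d = −0.5·ln(0.757576) − 0.25·ln(0.878788) = −0.5·(-0.277631) − 0.25·(-0.129212) = 0.1711.

0.1711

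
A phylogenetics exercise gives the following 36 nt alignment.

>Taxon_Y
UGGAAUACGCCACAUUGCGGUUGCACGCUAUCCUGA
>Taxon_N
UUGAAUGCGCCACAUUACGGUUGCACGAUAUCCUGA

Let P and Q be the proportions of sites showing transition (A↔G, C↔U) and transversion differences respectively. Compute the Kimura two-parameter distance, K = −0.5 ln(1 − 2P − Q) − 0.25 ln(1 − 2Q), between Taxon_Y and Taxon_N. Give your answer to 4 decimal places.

0.1206

Mismatches occur at site 2 (G/U, transversion), site 7 (A/G, transition), site 17 (G/A, transition), site 28 (C/A, transversion).
Of the 4 differences, 2 transitions and 2 transversions over 36 sites: P = 2/36 = 0.055556, Q = 2/36 = 0.055556.
d = −0.5·ln(0.833332) − 0.25·ln(0.888888) = −0.5·(-0.182323) − 0.25·(-0.117784) = 0.1206.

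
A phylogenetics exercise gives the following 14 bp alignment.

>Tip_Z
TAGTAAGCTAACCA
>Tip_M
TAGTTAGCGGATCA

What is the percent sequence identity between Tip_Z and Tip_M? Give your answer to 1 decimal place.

71.4%

Mismatches occur at site 5 (A↔T), site 9 (T↔G), site 10 (A↔G), site 12 (C↔T).
10 of the 14 sites match, so the percent identity is 10/14 × 100 = 71.4%.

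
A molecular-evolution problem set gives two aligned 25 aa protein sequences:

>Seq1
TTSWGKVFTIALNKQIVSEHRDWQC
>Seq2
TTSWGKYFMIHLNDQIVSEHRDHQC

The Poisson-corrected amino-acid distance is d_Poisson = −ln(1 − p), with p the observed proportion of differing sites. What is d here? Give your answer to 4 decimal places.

0.2231

Differing sites — 7:V/Y; 9:T/M; 11:A/H; 14:K/D; 23:W/H.
p = 5/25 = 0.200000.
d = −ln(1 − 0.200000) = −ln(0.800000) = 0.2231.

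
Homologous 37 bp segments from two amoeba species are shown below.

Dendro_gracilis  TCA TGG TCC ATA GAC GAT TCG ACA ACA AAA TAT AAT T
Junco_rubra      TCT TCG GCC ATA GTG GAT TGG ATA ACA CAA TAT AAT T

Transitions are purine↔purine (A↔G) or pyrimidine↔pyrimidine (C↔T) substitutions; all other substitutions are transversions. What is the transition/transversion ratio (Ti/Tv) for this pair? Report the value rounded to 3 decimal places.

Differing sites — 3:A/T (Tv); 5:G/C (Tv); 7:T/G (Tv); 14:A/T (Tv); 15:C/G (Tv); 20:C/G (Tv); 23:C/T (Ti); 28:A/C (Tv).
Of the 8 differences, 1 transition and 7 transversions, so Ti/Tv = 1/7 = 0.143.

0.143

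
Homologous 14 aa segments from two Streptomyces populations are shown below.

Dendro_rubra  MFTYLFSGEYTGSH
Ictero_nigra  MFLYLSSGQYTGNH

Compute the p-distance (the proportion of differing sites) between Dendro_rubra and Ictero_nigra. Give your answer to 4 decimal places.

The sequences differ at positions 3 (T/L), 6 (F/S), 9 (E/Q), 13 (S/N).
There are 4 differences over 14 sites, so p = 4/14 = 0.2857.

0.2857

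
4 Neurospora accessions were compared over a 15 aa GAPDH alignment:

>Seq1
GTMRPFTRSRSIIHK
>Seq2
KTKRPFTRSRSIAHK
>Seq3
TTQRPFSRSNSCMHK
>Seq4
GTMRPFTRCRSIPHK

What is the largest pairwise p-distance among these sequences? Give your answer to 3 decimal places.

0.467

Pairwise Hamming distances:
  Seq1 vs Seq2: 3
  Seq1 vs Seq3: 6
  Seq1 vs Seq4: 2
  Seq2 vs Seq3: 6
  Seq2 vs Seq4: 4
  Seq3 vs Seq4: 7
The largest is 7 mismatches, between Seq3 and Seq4; p = 7/15 = 0.467.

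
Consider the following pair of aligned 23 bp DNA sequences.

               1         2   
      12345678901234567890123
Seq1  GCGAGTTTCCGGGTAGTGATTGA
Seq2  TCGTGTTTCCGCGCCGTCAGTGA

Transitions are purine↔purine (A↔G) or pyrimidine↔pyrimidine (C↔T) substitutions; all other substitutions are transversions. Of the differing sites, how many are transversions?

6

The sequences differ at positions 1 (G/T, transversion), 4 (A/T, transversion), 12 (G/C, transversion), 14 (T/C, transition), 15 (A/C, transversion), 18 (G/C, transversion), 20 (T/G, transversion).
Of the 7 differences, 1 transition and 6 transversions, so the answer is 6.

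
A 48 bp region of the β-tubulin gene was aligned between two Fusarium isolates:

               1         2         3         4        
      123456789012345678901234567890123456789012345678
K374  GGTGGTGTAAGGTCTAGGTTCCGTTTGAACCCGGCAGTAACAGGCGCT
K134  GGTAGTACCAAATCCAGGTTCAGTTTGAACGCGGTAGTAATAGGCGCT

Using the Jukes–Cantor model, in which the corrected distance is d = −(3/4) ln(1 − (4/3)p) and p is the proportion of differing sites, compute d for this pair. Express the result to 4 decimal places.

0.2735

The sequences differ at positions 4 (G/A), 7 (G/A), 8 (T/C), 9 (A/C), 11 (G/A), 12 (G/A), 15 (T/C), 22 (C/A), 31 (C/G), 35 (C/T), 41 (C/T).
p = 11/48 = 0.229167.
d = −0.75 · ln(1 − (4/3)·0.229167) = −0.75 · ln(0.694444) = −0.75 · (-0.364644) = 0.2735.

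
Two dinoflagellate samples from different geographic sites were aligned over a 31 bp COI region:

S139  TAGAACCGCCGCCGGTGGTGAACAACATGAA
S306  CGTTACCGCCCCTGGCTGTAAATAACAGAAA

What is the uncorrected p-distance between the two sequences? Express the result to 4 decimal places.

0.3871

Differing sites — 1:T/C; 2:A/G; 3:G/T; 4:A/T; 11:G/C; 13:C/T; 16:T/C; 17:G/T; 20:G/A; 23:C/T; 28:T/G; 29:G/A.
There are 12 differences over 31 sites, so p = 12/31 = 0.3871.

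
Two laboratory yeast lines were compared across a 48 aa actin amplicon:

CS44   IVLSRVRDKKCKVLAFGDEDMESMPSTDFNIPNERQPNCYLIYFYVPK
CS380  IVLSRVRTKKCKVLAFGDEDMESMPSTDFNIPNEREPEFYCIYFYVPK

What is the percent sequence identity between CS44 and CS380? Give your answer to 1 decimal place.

89.6%

Differing sites — 8:D/T; 36:Q/E; 38:N/E; 39:C/F; 41:L/C.
43 of the 48 sites match, so the percent identity is 43/48 × 100 = 89.6%.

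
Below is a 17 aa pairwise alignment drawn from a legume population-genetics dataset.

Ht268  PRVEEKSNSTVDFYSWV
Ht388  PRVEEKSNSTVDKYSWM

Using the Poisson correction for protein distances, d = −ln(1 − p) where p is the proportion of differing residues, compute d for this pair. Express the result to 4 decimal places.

The sequences differ at positions 13 (F/K), 17 (V/M).
p = 2/17 = 0.117647.
d = −ln(1 − 0.117647) = −ln(0.882353) = 0.1252.

0.1252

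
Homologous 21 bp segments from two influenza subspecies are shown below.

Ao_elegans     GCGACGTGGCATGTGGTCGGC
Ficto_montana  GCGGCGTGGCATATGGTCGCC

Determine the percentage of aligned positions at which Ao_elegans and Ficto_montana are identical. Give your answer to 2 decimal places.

85.71%

The sequences differ at positions 4 (A/G), 13 (G/A), 20 (G/C).
18 of the 21 sites match, so the percent identity is 18/21 × 100 = 85.71%.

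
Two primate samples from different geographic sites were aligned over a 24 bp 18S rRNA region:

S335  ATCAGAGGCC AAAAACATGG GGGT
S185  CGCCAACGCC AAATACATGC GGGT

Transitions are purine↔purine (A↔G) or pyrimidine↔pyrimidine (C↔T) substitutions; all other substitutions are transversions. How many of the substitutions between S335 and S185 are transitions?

1

Differing sites — 1:A/C (Tv); 2:T/G (Tv); 4:A/C (Tv); 5:G/A (Ti); 7:G/C (Tv); 14:A/T (Tv); 20:G/C (Tv).
Of the 7 differences, 1 transition and 6 transversions, so the answer is 1.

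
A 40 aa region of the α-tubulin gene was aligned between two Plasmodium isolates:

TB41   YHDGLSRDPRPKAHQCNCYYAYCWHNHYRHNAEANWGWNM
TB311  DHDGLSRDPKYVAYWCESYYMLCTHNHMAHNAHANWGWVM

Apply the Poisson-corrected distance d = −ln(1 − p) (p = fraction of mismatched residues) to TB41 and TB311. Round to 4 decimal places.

The sequences differ at positions 1 (Y/D), 10 (R/K), 11 (P/Y), 12 (K/V), 14 (H/Y), 15 (Q/W), 17 (N/E), 18 (C/S), 21 (A/M), 22 (Y/L), 24 (W/T), 28 (Y/M), 29 (R/A), 33 (E/H), 39 (N/V).
p = 15/40 = 0.375000.
d = −ln(1 − 0.375000) = −ln(0.625000) = 0.4700.

0.4700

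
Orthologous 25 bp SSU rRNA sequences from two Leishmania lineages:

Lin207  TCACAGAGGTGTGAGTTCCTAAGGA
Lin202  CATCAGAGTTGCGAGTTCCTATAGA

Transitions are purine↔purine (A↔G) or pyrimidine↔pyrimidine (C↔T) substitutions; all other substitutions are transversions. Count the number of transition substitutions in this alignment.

3

Mismatches occur at site 1 (T/C, transition), site 2 (C/A, transversion), site 3 (A/T, transversion), site 9 (G/T, transversion), site 12 (T/C, transition), site 22 (A/T, transversion), site 23 (G/A, transition).
Of the 7 differences, 3 transitions and 4 transversions, so the answer is 3.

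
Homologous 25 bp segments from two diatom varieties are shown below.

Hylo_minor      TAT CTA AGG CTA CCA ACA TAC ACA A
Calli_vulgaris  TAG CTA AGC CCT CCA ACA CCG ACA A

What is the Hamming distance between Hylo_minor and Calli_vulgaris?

Mismatches occur at site 3 (T/G), site 9 (G/C), site 11 (T/C), site 12 (A/T), site 19 (T/C), site 20 (A/C), site 21 (C/G).
That gives 7 mismatches out of 25 aligned sites, so the Hamming distance is 7.

7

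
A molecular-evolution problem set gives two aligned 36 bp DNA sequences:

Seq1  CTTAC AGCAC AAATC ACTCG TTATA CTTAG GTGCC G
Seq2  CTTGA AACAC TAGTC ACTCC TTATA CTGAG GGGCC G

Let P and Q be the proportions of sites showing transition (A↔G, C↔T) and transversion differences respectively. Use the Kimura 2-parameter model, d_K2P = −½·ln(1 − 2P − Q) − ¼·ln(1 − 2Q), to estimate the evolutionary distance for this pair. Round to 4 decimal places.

Mismatches occur at site 4 (A↔G, transition), site 5 (C↔A, transversion), site 7 (G↔A, transition), site 11 (A↔T, transversion), site 13 (A↔G, transition), site 20 (G↔C, transversion), site 28 (T↔G, transversion), site 32 (T↔G, transversion).
Of the 8 differences, 3 transitions and 5 transversions over 36 sites: P = 3/36 = 0.083333, Q = 5/36 = 0.138889.
d = −0.5·ln(0.694445) − 0.25·ln(0.722222) = −0.5·(-0.364642) − 0.25·(-0.325423) = 0.2637.

0.2637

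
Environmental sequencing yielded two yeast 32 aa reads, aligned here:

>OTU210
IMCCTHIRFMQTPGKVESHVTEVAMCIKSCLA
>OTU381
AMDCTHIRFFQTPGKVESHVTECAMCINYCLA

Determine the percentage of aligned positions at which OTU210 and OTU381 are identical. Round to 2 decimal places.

Differing sites — 1:I/A; 3:C/D; 10:M/F; 23:V/C; 28:K/N; 29:S/Y.
26 of the 32 sites match, so the percent identity is 26/32 × 100 = 81.25%.

81.25%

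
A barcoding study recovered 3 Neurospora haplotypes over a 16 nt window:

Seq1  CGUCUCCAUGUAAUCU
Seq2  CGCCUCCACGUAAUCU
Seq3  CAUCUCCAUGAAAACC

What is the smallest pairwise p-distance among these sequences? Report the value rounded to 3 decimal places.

0.125

Pairwise Hamming distances:
  Seq1 vs Seq2: 2
  Seq1 vs Seq3: 4
  Seq2 vs Seq3: 6
The smallest is 2 mismatches, between Seq1 and Seq2; p = 2/16 = 0.125.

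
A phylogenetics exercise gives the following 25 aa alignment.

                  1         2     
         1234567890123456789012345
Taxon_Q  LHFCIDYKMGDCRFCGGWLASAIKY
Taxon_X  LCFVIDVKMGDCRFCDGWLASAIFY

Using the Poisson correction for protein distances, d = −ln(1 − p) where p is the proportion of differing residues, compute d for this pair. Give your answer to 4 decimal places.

0.2231

Mismatches occur at site 2 (H↔C), site 4 (C↔V), site 7 (Y↔V), site 16 (G↔D), site 24 (K↔F).
p = 5/25 = 0.200000.
d = −ln(1 − 0.200000) = −ln(0.800000) = 0.2231.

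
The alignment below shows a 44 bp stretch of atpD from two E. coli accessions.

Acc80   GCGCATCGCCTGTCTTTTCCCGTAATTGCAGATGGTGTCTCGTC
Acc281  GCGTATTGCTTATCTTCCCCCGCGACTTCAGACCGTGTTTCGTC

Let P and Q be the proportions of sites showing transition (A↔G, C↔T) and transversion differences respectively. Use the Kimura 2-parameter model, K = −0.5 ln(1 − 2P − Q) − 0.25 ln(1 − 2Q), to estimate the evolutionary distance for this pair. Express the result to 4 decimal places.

Differing sites — 4:C/T (Ti); 7:C/T (Ti); 10:C/T (Ti); 12:G/A (Ti); 17:T/C (Ti); 18:T/C (Ti); 23:T/C (Ti); 24:A/G (Ti); 26:T/C (Ti); 28:G/T (Tv); 33:T/C (Ti); 34:G/C (Tv); 39:C/T (Ti).
Of the 13 differences, 11 transitions and 2 transversions over 44 sites: P = 11/44 = 0.250000, Q = 2/44 = 0.045455.
d = −0.5·ln(0.454545) − 0.25·ln(0.909090) = −0.5·(-0.788458) − 0.25·(-0.095311) = 0.4181.

0.4181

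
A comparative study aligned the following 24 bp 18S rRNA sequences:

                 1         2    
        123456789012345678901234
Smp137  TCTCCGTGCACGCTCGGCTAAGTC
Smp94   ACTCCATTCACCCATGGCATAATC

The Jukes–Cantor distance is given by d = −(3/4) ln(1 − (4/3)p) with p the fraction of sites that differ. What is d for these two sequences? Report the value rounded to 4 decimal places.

Differing sites — 1:T/A; 6:G/A; 8:G/T; 12:G/C; 14:T/A; 15:C/T; 19:T/A; 20:A/T; 22:G/A.
p = 9/24 = 0.375000.
d = −0.75 · ln(1 − (4/3)·0.375000) = −0.75 · ln(0.500000) = −0.75 · (-0.693147) = 0.5199.

0.5199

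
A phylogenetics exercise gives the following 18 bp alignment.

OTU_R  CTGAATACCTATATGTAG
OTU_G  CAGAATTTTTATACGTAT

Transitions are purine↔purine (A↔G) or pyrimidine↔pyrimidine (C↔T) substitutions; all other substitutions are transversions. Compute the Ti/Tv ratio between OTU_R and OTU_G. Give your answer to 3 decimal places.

1.000

Differing sites — 2:T/A (Tv); 7:A/T (Tv); 8:C/T (Ti); 9:C/T (Ti); 14:T/C (Ti); 18:G/T (Tv).
Of the 6 differences, 3 transitions and 3 transversions, so Ti/Tv = 3/3 = 1.000.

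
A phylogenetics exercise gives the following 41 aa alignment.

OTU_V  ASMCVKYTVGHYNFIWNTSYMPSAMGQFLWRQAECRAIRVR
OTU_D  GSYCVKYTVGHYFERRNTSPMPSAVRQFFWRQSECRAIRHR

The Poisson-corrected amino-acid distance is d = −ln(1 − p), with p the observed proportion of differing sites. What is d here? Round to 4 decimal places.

0.3463

Differing sites — 1:A/G; 3:M/Y; 13:N/F; 14:F/E; 15:I/R; 16:W/R; 20:Y/P; 25:M/V; 26:G/R; 29:L/F; 33:A/S; 40:V/H.
p = 12/41 = 0.292683.
d = −ln(1 − 0.292683) = −ln(0.707317) = 0.3463.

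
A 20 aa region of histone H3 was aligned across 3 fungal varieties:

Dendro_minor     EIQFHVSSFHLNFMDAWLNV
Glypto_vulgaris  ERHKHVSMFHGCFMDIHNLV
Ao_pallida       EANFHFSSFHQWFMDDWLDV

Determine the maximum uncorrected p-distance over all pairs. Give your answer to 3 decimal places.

0.550

Pairwise Hamming distances:
  Dendro_minor vs Glypto_vulgaris: 10
  Dendro_minor vs Ao_pallida: 7
  Glypto_vulgaris vs Ao_pallida: 11
The largest is 11 mismatches, between Glypto_vulgaris and Ao_pallida; p = 11/20 = 0.550.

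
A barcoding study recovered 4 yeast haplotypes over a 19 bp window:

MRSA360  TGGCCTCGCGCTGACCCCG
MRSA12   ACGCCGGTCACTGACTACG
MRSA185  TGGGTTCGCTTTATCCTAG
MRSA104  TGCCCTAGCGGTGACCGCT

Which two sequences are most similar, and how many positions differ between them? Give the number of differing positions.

5

Pairwise Hamming distances:
  MRSA360 vs MRSA12: 8
  MRSA360 vs MRSA185: 8
  MRSA360 vs MRSA104: 5
  MRSA12 vs MRSA185: 14
  MRSA12 vs MRSA104: 11
  MRSA185 vs MRSA104: 11
The smallest is 5, between MRSA360 and MRSA104.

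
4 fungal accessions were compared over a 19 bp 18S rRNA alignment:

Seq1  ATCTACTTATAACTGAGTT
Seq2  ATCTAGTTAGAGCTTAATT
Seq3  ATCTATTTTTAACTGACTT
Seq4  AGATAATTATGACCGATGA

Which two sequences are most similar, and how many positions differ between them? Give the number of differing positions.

Pairwise Hamming distances:
  Seq1 vs Seq2: 5
  Seq1 vs Seq3: 3
  Seq1 vs Seq4: 8
  Seq2 vs Seq3: 6
  Seq2 vs Seq4: 11
  Seq3 vs Seq4: 9
The smallest is 3, between Seq1 and Seq3.

3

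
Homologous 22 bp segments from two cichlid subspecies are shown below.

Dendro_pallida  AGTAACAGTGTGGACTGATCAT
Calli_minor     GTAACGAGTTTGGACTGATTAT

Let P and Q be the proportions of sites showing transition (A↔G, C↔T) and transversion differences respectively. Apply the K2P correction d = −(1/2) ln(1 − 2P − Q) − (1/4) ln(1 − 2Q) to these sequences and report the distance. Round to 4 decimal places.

Mismatches occur at site 1 (A/G, transition), site 2 (G/T, transversion), site 3 (T/A, transversion), site 5 (A/C, transversion), site 6 (C/G, transversion), site 10 (G/T, transversion), site 20 (C/T, transition).
Of the 7 differences, 2 transitions and 5 transversions over 22 sites: P = 2/22 = 0.090909, Q = 5/22 = 0.227273.
d = −0.5·ln(0.590909) − 0.25·ln(0.545454) = −0.5·(-0.526093) − 0.25·(-0.606137) = 0.4146.

0.4146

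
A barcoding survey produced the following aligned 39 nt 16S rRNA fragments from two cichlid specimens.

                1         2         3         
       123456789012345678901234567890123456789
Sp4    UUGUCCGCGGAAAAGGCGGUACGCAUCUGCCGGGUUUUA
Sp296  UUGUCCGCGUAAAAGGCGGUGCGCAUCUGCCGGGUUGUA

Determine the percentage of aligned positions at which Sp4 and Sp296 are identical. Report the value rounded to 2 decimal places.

92.31%

Mismatches occur at site 10 (G→U), site 21 (A→G), site 37 (U→G).
36 of the 39 sites match, so the percent identity is 36/39 × 100 = 92.31%.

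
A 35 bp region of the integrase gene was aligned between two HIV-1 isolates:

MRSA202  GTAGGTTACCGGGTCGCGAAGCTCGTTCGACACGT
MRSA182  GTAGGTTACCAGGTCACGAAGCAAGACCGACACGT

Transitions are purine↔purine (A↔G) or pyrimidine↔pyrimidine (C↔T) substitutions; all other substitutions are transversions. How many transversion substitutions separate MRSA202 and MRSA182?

3

Mismatches occur at site 11 (G/A, transition), site 16 (G/A, transition), site 23 (T/A, transversion), site 24 (C/A, transversion), site 26 (T/A, transversion), site 27 (T/C, transition).
Of the 6 differences, 3 transitions and 3 transversions, so the answer is 3.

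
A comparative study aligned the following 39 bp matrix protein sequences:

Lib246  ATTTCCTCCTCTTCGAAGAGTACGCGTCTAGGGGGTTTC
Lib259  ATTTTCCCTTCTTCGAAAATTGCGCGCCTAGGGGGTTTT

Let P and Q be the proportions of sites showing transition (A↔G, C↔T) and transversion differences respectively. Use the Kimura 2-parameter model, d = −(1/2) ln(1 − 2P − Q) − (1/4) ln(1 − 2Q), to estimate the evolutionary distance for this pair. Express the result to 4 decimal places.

0.2559

The sequences differ at positions 5 (C/T, transition), 7 (T/C, transition), 9 (C/T, transition), 18 (G/A, transition), 20 (G/T, transversion), 22 (A/G, transition), 27 (T/C, transition), 39 (C/T, transition).
Of the 8 differences, 7 transitions and 1 transversion over 39 sites: P = 7/39 = 0.179487, Q = 1/39 = 0.025641.
d = −0.5·ln(0.615385) − 0.25·ln(0.948718) = −0.5·(-0.485507) − 0.25·(-0.052644) = 0.2559.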